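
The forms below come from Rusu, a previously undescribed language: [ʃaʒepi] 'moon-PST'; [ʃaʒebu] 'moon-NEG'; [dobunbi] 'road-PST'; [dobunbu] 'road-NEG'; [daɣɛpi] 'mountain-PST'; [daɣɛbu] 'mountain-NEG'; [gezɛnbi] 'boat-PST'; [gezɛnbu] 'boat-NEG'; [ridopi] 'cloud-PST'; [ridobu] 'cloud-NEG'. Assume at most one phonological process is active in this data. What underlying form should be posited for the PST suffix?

The PST morpheme has two allomorphs, [-bi] and [-pi].
By contrast the NEG suffix keeps its initial [b] throughout — that segment must be underlying.
So the underlying form is /-pi/, and voiceless stops become voiced after a nasal.

/-pi/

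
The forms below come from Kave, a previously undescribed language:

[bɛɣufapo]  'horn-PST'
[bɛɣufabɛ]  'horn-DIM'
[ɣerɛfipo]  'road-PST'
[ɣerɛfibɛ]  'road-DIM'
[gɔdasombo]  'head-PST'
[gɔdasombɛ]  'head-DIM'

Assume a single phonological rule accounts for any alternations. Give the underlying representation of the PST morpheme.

/-po/

The PST morpheme has two allomorphs, [-bo] and [-po].
By contrast the DIM suffix keeps its initial [b] throughout — that segment must be underlying.
So the underlying form is /-po/, and voiceless stops become voiced after a nasal.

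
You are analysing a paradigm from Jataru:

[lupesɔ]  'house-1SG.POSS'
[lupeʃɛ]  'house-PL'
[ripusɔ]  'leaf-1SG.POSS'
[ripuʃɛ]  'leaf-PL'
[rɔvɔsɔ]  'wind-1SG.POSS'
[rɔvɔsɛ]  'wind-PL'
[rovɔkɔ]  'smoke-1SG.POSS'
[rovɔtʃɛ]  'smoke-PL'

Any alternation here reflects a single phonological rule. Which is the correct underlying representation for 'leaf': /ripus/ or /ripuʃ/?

/ripuʃ/

The stem for 'leaf' ends in [s] in [ripusɔ] but [ʃ] in [ripuʃɛ].
If /s/ were underlying and a rule turned it into [ʃ] before the PL suffix, 'wind' would also alternate; but it has [s] in both [rɔvɔsɔ] and [rɔvɔsɛ].
So /ʃ/ is underlying, and a rule of depalatalization — palato-alveolar /tʃ/ and /ʃ/ become [k] and [s] when no front vowel follows — gives [s].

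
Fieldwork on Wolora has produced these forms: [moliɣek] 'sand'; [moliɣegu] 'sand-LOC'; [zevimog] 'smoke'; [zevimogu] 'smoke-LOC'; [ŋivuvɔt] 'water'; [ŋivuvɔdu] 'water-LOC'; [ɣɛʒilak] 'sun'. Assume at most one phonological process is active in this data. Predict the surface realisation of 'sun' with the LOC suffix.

[ɣɛʒilagu]

The root 'sand' surfaces as [moliɣek] and [moliɣegu], with a stem-final [k] ~ [g] alternation.
Compare 'smoke', with invariant [g] in [zevimog] and [zevimogu]: an analysis with underlying /g/ and a rule producing [k] in isolation would wrongly predict alternation here too.
So /k/ is underlying, and a rule of intervocalic voicing — voiceless stops become voiced between vowels — gives [g].
The one attested form of 'sun', [ɣɛʒilak], shows underlying /ɣɛʒilak/. Applying the same rule between vowels gives [ɣɛʒilagu].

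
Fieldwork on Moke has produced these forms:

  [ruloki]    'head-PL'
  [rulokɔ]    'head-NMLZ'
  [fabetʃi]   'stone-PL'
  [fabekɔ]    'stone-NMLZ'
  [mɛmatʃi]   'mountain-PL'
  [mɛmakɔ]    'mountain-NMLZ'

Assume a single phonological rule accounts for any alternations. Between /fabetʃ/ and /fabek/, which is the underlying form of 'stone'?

/fabetʃ/

'stone' shows [tʃ] ~ [k] at the end of the stem ([fabetʃi] vs [fabekɔ]).
If /k/ were underlying and a rule turned it into [tʃ] before the PL suffix, 'head' would also alternate; but it has [k] in both [ruloki] and [rulokɔ].
So /tʃ/ is underlying, and a rule of depalatalization — palato-alveolar /tʃ/ becomes [k] when no front vowel follows — gives [k].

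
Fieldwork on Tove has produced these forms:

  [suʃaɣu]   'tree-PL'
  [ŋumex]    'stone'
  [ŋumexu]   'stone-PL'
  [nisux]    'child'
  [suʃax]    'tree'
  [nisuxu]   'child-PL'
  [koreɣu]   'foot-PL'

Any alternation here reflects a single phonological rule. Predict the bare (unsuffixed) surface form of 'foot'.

The stem for 'tree' ends in [ɣ] in [suʃaɣu] but [x] in [suʃax].
The stem 'stone' ([ŋumexu], [ŋumex]) shows [x] unchanged in both environments, so [x] cannot be basic with [ɣ] derived before the PL suffix.
The underlying segment must be /ɣ/; voiced obstruents become voiceless word-finally, yielding [x] there.
From [koreɣu] the stem 'foot' is /koreɣ/; word-finally this yields [korex].

[korex]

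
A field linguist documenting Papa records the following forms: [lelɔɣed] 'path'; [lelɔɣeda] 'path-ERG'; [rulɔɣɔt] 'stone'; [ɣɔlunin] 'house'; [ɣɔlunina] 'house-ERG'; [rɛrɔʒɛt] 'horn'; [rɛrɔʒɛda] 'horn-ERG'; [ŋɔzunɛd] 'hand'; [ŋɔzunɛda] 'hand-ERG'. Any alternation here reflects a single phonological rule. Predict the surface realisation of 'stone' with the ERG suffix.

[rulɔɣɔda]

The root 'horn' surfaces as [rɛrɔʒɛt] and [rɛrɔʒɛda], with a stem-final [t] ~ [d] alternation.
But 'hand' keeps [d] in both environments ([ŋɔzunɛd], [ŋɔzunɛda]), so there is no rule changing /d/ to [t] in isolation.
So /t/ is underlying, and a rule of intervocalic voicing — voiceless stops become voiced between vowels — gives [d].
From [rulɔɣɔt] the stem 'stone' is /rulɔɣɔt/; between vowels this yields [rulɔɣɔda].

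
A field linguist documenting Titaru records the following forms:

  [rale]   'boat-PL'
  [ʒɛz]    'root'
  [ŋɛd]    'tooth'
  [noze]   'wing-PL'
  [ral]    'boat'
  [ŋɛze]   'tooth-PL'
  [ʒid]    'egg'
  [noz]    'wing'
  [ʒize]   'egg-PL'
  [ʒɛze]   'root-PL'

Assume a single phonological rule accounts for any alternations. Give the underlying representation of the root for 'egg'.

/ʒid/

The root 'egg' surfaces as [ʒize] and [ʒid], with a stem-final [z] ~ [d] alternation.
The stem 'root' ([ʒɛze], [ʒɛz]) shows [z] unchanged in both environments, so [z] cannot be basic with [d] derived in isolation.
So /d/ is underlying, and a rule of intervocalic spirantization — voiced stops become fricatives between vowels — gives [z].
So 'egg' = /ʒid/.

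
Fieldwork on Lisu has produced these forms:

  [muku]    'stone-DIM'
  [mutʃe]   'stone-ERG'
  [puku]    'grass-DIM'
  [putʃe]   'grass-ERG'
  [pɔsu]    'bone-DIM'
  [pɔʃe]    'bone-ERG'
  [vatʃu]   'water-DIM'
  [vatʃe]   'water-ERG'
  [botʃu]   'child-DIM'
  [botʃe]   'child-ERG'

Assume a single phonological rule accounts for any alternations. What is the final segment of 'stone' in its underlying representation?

/k/

The root 'stone' surfaces as [muku] and [mutʃe], with a stem-final [k] ~ [tʃ] alternation.
But 'water' keeps [tʃ] in both environments ([vatʃu], [vatʃe]), so there is no rule changing /tʃ/ to [k] before the DIM suffix.
The underlying segment must be /k/; /k/ and /s/ become palato-alveolar [tʃ] and [ʃ] before a front vowel, yielding [tʃ] there.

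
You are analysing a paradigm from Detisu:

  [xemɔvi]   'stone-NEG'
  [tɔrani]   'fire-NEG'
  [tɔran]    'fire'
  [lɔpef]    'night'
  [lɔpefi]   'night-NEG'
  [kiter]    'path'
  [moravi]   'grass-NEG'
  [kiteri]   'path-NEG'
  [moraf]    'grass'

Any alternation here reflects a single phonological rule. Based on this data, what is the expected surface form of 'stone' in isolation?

'grass' shows [v] ~ [f] at the end of the stem ([moravi] vs [moraf]).
The stem 'night' ([lɔpefi], [lɔpef]) shows [f] unchanged in both environments, so [f] cannot be basic with [v] derived before the NEG suffix.
Therefore /v/ is basic and [f] is derived by word-final obstruent devoicing (voiced obstruents become voiceless word-finally).
The one attested form of 'stone', [xemɔvi], shows underlying /xemɔv/. Applying the same rule word-finally gives [xemɔf].

[xemɔf]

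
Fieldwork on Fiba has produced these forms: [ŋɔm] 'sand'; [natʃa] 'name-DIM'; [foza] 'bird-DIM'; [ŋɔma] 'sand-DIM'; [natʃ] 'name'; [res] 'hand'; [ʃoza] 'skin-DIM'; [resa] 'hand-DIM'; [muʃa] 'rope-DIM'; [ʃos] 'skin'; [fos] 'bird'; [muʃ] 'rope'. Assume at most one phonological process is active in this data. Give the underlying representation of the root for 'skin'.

/ʃoz/

'skin' shows [s] ~ [z] at the end of the stem ([ʃos] vs [ʃoza]).
But 'hand' keeps [s] in both environments ([res], [resa]), so there is no rule changing /s/ to [z] before the DIM suffix.
So /z/ is underlying, and a rule of word-final obstruent devoicing — voiced obstruents become voiceless word-finally — gives [s].
So 'skin' = /ʃoz/.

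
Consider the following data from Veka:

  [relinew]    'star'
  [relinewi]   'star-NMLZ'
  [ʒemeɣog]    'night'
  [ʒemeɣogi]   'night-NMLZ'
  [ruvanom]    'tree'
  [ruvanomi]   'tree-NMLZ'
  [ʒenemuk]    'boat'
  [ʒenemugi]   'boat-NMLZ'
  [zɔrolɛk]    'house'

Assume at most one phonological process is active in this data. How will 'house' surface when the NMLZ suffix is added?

In [ʒenemuk] and [ʒenemugi] the final segment of 'boat' alternates: [k] ~ [g].
Compare 'night', with invariant [g] in [ʒemeɣog] and [ʒemeɣogi]: an analysis with underlying /g/ and a rule producing [k] in isolation would wrongly predict alternation here too.
The alternation reflects intervocalic voicing: voiceless stops become voiced between vowels. /k/ is underlying.
From [zɔrolɛk] the stem 'house' is /zɔrolɛk/; between vowels this yields [zɔrolɛgi].

[zɔrolɛgi]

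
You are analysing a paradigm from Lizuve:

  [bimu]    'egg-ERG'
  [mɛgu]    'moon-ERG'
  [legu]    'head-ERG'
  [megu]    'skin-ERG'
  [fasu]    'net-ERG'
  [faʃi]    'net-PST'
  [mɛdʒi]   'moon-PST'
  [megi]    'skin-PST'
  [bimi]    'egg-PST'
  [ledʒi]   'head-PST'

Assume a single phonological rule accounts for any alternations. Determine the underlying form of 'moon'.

/mɛdʒ/

The root 'moon' surfaces as [mɛdʒi] and [mɛgu], with a stem-final [dʒ] ~ [g] alternation.
Compare 'skin', with invariant [g] in [megi] and [megu]: an analysis with underlying /g/ and a rule producing [dʒ] before the PST suffix would wrongly predict alternation here too.
The alternation reflects depalatalization: palato-alveolar /dʒ/ and /ʃ/ become [g] and [s] when no front vowel follows. /dʒ/ is underlying.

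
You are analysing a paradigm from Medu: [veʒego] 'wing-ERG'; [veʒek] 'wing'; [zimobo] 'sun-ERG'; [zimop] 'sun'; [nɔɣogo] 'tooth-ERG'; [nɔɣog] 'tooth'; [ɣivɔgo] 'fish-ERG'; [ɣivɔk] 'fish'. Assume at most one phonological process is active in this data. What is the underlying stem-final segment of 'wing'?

The root 'wing' surfaces as [veʒego] and [veʒek], with a stem-final [g] ~ [k] alternation.
If /g/ were underlying and a rule turned it into [k] in isolation, 'tooth' would also alternate; but it has [g] in both [nɔɣogo] and [nɔɣog].
The alternation reflects intervocalic voicing: voiceless stops become voiced between vowels. /k/ is underlying.

/k/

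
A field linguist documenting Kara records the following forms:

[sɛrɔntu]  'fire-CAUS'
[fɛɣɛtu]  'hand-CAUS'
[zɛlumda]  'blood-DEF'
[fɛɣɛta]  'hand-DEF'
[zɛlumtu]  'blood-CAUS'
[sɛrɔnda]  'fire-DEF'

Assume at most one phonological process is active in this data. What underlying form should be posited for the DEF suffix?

/-da/

The DEF morpheme has two allomorphs, [-da] and [-ta].
The CAUS suffix, which begins with [t], is invariant after every stem; so [t] is not altered by any rule here.
So the underlying form is /-da/, and voiced stops become voiceless after a vowel.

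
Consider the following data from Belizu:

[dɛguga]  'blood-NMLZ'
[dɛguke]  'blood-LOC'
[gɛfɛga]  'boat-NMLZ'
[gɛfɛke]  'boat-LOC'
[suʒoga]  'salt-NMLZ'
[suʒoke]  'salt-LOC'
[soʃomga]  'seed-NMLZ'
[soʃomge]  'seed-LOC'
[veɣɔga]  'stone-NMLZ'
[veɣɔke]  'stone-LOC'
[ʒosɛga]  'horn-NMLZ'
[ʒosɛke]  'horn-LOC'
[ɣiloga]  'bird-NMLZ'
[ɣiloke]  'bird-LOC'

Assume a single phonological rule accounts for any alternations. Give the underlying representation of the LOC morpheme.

The LOC suffix surfaces as [-ge] and [-ke], depending on the final segment of the stem.
The NMLZ suffix, which begins with [g], is invariant after every stem; so [g] is not altered by any rule here.
The LOC suffix is therefore /-ke/ underlyingly, with post-nasal voicing: voiceless stops become voiced after a nasal.

/-ke/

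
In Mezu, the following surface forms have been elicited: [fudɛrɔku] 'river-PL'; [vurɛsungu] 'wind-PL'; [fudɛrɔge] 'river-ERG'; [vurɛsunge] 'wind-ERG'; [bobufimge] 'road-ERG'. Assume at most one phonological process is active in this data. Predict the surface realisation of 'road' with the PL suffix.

[bobufimgu]

The PL suffix surfaces as [-gu] and [-ku], depending on the final segment of the stem.
The ERG suffix, which begins with [g], is invariant after every stem; so [g] is not altered by any rule here.
The PL suffix is therefore /-ku/ underlyingly, with post-nasal voicing: voiceless stops become voiced after a nasal.
After 'road', which ends in a nasal, the suffix surfaces as [-gu], giving [bobufimgu].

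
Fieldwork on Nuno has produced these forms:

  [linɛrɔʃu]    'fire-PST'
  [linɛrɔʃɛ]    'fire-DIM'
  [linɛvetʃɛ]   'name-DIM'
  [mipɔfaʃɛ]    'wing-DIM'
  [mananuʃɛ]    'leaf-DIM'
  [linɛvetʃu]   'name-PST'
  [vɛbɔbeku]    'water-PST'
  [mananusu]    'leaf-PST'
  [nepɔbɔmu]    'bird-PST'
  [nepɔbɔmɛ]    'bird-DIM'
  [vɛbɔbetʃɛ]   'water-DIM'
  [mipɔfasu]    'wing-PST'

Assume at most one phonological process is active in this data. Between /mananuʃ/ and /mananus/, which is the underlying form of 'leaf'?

/mananus/

The root 'leaf' surfaces as [mananusu] and [mananuʃɛ], with a stem-final [s] ~ [ʃ] alternation.
If /ʃ/ were underlying and a rule turned it into [s] before the PST suffix, 'fire' would also alternate; but it has [ʃ] in both [linɛrɔʃu] and [linɛrɔʃɛ].
Therefore /s/ is basic and [ʃ] is derived by palatalization before a front vowel (/k/ and /s/ become palato-alveolar [tʃ] and [ʃ] before a front vowel).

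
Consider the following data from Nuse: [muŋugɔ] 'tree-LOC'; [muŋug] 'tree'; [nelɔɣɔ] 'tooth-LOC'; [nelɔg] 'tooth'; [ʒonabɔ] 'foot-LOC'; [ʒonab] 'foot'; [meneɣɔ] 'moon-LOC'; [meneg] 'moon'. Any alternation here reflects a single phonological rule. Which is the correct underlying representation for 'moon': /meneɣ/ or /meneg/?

/meneɣ/

'moon' shows [ɣ] ~ [g] at the end of the stem ([meneɣɔ] vs [meneg]).
Compare 'tree', with invariant [g] in [muŋugɔ] and [muŋug]: an analysis with underlying /g/ and a rule producing [ɣ] before the LOC suffix would wrongly predict alternation here too.
The underlying segment must be /ɣ/; voiced fricatives become stops word-finally, yielding [g] there.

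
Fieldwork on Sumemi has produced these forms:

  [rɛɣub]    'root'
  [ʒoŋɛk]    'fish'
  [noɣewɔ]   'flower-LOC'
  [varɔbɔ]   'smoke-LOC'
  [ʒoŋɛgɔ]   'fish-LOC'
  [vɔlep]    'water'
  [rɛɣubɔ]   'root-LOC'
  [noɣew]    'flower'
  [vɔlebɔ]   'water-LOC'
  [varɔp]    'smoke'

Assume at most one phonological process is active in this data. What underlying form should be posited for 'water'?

/vɔlep/

The root 'water' surfaces as [vɔlebɔ] and [vɔlep], with a stem-final [b] ~ [p] alternation.
If /b/ were underlying and a rule turned it into [p] in isolation, 'root' would also alternate; but it has [b] in both [rɛɣubɔ] and [rɛɣub].
The underlying segment must be /p/; voiceless stops become voiced between vowels, yielding [b] there.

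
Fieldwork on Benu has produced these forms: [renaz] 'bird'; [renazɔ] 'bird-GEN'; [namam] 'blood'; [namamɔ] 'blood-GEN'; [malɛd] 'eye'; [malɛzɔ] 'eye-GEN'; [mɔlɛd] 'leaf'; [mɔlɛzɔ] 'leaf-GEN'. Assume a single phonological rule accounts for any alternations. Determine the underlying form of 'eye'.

The root 'eye' surfaces as [malɛd] and [malɛzɔ], with a stem-final [d] ~ [z] alternation.
The stem 'bird' ([renaz], [renazɔ]) shows [z] unchanged in both environments, so [z] cannot be basic with [d] derived in isolation.
The alternation reflects intervocalic spirantization: voiced stops become fricatives between vowels. /d/ is underlying.

/malɛd/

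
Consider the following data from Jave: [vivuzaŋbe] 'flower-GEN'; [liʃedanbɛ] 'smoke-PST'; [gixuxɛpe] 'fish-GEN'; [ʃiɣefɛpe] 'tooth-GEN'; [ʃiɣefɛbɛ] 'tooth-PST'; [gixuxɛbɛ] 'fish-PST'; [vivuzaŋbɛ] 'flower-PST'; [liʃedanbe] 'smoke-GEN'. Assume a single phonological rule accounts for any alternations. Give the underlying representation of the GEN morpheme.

/-pe/

The GEN morpheme has two allomorphs, [-be] and [-pe].
The PST suffix, which begins with [b], is invariant after every stem; so [b] is not altered by any rule here.
So the underlying form is /-pe/, and voiceless stops become voiced after a nasal.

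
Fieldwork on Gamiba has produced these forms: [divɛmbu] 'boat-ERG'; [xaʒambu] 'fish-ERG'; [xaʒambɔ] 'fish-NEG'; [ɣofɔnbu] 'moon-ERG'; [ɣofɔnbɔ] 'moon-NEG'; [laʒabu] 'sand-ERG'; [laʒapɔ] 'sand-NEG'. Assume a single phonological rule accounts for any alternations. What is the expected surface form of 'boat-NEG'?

The NEG suffix surfaces as [-bɔ] and [-pɔ], depending on the final segment of the stem.
The ERG suffix, which begins with [b], is invariant after every stem; so [b] is not altered by any rule here.
So the underlying form is /-pɔ/, and voiceless stops become voiced after a nasal.
After 'boat', which ends in a nasal, the suffix surfaces as [-bɔ], giving [divɛmbɔ].

[divɛmbɔ]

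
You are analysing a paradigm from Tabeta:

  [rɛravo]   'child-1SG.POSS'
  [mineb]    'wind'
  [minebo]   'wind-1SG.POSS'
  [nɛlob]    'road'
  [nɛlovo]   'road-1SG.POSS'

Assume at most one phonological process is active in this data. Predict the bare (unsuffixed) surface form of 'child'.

[rɛrab]

In [nɛlob] and [nɛlovo] the final segment of 'road' alternates: [b] ~ [v].
The stem 'wind' ([mineb], [minebo]) shows [b] unchanged in both environments, so [b] cannot be basic with [v] derived before the 1SG.POSS suffix.
So /v/ is underlying, and a rule of word-final hardening — voiced fricatives become stops word-finally — gives [b].
From [rɛravo] the stem 'child' is /rɛrav/; word-finally this yields [rɛrab].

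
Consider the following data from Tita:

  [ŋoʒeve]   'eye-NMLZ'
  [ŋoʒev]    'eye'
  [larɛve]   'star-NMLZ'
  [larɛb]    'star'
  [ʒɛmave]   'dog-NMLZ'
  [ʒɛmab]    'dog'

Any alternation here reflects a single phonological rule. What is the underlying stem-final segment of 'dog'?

/b/

'dog' shows [v] ~ [b] at the end of the stem ([ʒɛmave] vs [ʒɛmab]).
The stem 'eye' ([ŋoʒeve], [ŋoʒev]) shows [v] unchanged in both environments, so [v] cannot be basic with [b] derived in isolation.
The alternation reflects intervocalic spirantization: voiced stops become fricatives between vowels. /b/ is underlying.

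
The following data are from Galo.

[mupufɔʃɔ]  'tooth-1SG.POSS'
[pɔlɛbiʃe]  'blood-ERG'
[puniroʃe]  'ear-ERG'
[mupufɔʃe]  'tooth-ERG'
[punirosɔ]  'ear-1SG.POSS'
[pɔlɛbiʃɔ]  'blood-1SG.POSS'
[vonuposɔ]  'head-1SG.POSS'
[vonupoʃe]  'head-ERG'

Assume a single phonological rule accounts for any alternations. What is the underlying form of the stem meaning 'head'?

In [vonupoʃe] and [vonuposɔ] the final segment of 'head' alternates: [ʃ] ~ [s].
The stem 'tooth' ([mupufɔʃe], [mupufɔʃɔ]) shows [ʃ] unchanged in both environments, so [ʃ] cannot be basic with [s] derived before the 1SG.POSS suffix.
Therefore /s/ is basic and [ʃ] is derived by palatalization before a front vowel (/s/ becomes palato-alveolar [ʃ] before a front vowel).
Hence 'head' is /vonupos/ underlyingly.

/vonupos/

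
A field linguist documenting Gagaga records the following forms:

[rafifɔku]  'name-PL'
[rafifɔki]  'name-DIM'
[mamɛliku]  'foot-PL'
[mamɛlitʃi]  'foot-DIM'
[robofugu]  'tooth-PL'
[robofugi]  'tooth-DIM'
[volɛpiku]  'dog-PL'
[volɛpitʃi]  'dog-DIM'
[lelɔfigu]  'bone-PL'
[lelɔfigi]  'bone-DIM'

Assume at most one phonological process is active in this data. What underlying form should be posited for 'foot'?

/mamɛlitʃ/

In [mamɛliku] and [mamɛlitʃi] the final segment of 'foot' alternates: [k] ~ [tʃ].
The stem 'name' ([rafifɔku], [rafifɔki]) shows [k] unchanged in both environments, so [k] cannot be basic with [tʃ] derived before the DIM suffix.
So /tʃ/ is underlying, and a rule of depalatalization — palato-alveolar /tʃ/ becomes [k] when no front vowel follows — gives [k].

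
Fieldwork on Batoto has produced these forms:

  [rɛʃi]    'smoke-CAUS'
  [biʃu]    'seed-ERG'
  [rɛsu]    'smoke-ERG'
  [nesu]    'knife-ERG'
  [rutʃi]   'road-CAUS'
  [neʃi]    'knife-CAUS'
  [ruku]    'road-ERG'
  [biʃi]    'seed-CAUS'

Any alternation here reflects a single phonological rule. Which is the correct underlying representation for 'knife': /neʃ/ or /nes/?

/nes/

'knife' shows [s] ~ [ʃ] at the end of the stem ([nesu] vs [neʃi]).
If /ʃ/ were underlying and a rule turned it into [s] before the ERG suffix, 'seed' would also alternate; but it has [ʃ] in both [biʃu] and [biʃi].
The alternation reflects palatalization before a front vowel: /k/ and /s/ become palato-alveolar [tʃ] and [ʃ] before a front vowel. /s/ is underlying.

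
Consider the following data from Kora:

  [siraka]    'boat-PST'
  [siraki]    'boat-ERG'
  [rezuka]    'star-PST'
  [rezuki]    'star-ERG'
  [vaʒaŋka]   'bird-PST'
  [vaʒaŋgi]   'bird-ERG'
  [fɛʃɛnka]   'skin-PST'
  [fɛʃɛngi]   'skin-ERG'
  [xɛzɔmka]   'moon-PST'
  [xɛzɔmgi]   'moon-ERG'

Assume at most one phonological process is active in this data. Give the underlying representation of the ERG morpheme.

/-gi/

The ERG morpheme has two allomorphs, [-gi] and [-ki].
By contrast the PST suffix keeps its initial [k] throughout — that segment must be underlying.
So the underlying form is /-gi/, and voiced stops become voiceless after a vowel.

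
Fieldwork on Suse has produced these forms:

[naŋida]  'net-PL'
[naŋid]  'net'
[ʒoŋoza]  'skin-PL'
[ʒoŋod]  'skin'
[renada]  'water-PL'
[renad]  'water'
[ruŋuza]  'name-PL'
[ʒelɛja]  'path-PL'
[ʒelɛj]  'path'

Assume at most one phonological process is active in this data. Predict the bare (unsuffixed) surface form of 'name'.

[ruŋud]

In [ʒoŋoza] and [ʒoŋod] the final segment of 'skin' alternates: [z] ~ [d].
Compare 'water', with invariant [d] in [renada] and [renad]: an analysis with underlying /d/ and a rule producing [z] before the PL suffix would wrongly predict alternation here too.
So /z/ is underlying, and a rule of word-final hardening — voiced fricatives become stops word-finally — gives [d].
The one attested form of 'name', [ruŋuza], shows underlying /ruŋuz/. Applying the same rule word-finally gives [ruŋud].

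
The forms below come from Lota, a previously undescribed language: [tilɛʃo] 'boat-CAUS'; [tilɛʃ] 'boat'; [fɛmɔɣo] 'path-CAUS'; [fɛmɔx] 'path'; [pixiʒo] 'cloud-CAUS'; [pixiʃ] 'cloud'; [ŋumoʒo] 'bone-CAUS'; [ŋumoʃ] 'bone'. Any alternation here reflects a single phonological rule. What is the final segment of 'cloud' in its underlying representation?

/ʒ/

The root 'cloud' surfaces as [pixiʒo] and [pixiʃ], with a stem-final [ʒ] ~ [ʃ] alternation.
If /ʃ/ were underlying and a rule turned it into [ʒ] before the CAUS suffix, 'boat' would also alternate; but it has [ʃ] in both [tilɛʃo] and [tilɛʃ].
The alternation reflects word-final obstruent devoicing: voiced obstruents become voiceless word-finally. /ʒ/ is underlying.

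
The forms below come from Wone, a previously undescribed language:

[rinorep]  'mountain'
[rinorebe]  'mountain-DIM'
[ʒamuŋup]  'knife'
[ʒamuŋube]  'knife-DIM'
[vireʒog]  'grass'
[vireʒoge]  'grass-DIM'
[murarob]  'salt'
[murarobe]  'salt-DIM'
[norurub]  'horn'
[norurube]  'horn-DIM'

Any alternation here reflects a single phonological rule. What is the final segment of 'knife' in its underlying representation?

/p/

'knife' shows [p] ~ [b] at the end of the stem ([ʒamuŋup] vs [ʒamuŋube]).
Compare 'horn', with invariant [b] in [norurub] and [norurube]: an analysis with underlying /b/ and a rule producing [p] in isolation would wrongly predict alternation here too.
The underlying segment must be /p/; voiceless stops become voiced between vowels, yielding [b] there.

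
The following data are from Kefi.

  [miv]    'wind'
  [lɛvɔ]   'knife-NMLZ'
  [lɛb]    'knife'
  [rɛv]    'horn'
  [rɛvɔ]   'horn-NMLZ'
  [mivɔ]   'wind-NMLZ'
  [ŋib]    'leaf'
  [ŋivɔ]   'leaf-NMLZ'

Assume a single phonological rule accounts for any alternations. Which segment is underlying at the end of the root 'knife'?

In [lɛb] and [lɛvɔ] the final segment of 'knife' alternates: [b] ~ [v].
The stem 'horn' ([rɛv], [rɛvɔ]) shows [v] unchanged in both environments, so [v] cannot be basic with [b] derived in isolation.
The alternation reflects intervocalic spirantization: voiced stops become fricatives between vowels. /b/ is underlying.

/b/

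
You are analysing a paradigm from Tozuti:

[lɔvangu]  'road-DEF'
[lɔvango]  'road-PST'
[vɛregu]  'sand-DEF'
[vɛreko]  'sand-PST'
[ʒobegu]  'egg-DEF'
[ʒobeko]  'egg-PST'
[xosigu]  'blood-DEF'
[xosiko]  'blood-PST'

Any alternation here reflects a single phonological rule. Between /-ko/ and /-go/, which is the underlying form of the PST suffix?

/-ko/

The PST suffix surfaces as [-go] and [-ko], depending on the final segment of the stem.
By contrast the DEF suffix keeps its initial [g] throughout — that segment must be underlying.
The PST suffix is therefore /-ko/ underlyingly, with post-nasal voicing: voiceless stops become voiced after a nasal.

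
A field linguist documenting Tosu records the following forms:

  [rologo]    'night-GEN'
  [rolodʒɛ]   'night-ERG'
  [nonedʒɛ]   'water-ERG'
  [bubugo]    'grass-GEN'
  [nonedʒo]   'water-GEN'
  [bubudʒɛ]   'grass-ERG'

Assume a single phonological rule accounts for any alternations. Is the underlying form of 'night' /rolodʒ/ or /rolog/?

In [rologo] and [rolodʒɛ] the final segment of 'night' alternates: [g] ~ [dʒ].
If /dʒ/ were underlying and a rule turned it into [g] before the GEN suffix, 'water' would also alternate; but it has [dʒ] in both [nonedʒo] and [nonedʒɛ].
The underlying segment must be /g/; /g/ becomes palato-alveolar [dʒ] before a front vowel, yielding [dʒ] there.

/rolog/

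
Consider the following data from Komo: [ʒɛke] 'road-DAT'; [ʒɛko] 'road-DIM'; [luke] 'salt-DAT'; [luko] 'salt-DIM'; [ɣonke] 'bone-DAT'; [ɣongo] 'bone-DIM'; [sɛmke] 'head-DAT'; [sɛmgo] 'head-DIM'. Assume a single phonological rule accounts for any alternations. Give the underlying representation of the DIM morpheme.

/-go/

The DIM morpheme has two allomorphs, [-go] and [-ko].
By contrast the DAT suffix keeps its initial [k] throughout — that segment must be underlying.
The DIM suffix is therefore /-go/ underlyingly, with post-vocalic devoicing: voiced stops become voiceless after a vowel.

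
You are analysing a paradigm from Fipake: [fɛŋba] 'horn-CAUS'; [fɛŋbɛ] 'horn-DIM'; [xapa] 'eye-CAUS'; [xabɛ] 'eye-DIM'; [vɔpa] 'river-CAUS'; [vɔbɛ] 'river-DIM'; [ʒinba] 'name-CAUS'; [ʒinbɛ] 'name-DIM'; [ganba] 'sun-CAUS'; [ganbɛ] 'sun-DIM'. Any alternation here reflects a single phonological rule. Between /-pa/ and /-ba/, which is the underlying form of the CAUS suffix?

The CAUS morpheme has two allomorphs, [-ba] and [-pa].
The DIM suffix, which begins with [b], is invariant after every stem; so [b] is not altered by any rule here.
The CAUS suffix is therefore /-pa/ underlyingly, with post-nasal voicing: voiceless stops become voiced after a nasal.

/-pa/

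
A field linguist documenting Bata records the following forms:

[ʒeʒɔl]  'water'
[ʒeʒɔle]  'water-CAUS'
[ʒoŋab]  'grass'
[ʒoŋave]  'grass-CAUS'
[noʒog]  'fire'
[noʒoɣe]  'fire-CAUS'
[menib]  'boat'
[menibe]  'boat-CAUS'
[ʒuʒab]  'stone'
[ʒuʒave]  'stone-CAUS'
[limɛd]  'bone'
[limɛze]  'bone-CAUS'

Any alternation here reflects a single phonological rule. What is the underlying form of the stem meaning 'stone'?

In [ʒuʒab] and [ʒuʒave] the final segment of 'stone' alternates: [b] ~ [v].
But 'boat' keeps [b] in both environments ([menib], [menibe]), so there is no rule changing /b/ to [v] before the CAUS suffix.
The alternation reflects word-final hardening: voiced fricatives become stops word-finally. /v/ is underlying.
The underlying form of 'stone' is therefore /ʒuʒav/.

/ʒuʒav/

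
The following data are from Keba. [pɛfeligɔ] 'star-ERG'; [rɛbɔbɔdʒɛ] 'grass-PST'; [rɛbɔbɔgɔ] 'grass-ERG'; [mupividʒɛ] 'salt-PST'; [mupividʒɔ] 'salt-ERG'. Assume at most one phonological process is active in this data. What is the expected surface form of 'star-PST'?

[pɛfelidʒɛ]

'grass' shows [g] ~ [dʒ] at the end of the stem ([rɛbɔbɔgɔ] vs [rɛbɔbɔdʒɛ]).
If /dʒ/ were underlying and a rule turned it into [g] before the ERG suffix, 'salt' would also alternate; but it has [dʒ] in both [mupividʒɔ] and [mupividʒɛ].
The underlying segment must be /g/; /g/ becomes palato-alveolar [dʒ] before a front vowel, yielding [dʒ] there.
The one attested form of 'star', [pɛfeligɔ], shows underlying /pɛfelig/. Applying the same rule before a front vowel gives [pɛfelidʒɛ].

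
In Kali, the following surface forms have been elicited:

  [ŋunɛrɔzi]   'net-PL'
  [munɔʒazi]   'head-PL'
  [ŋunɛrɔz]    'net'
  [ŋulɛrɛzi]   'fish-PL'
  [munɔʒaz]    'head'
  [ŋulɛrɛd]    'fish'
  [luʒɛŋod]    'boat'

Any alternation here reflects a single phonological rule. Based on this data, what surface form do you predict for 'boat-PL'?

In [ŋulɛrɛd] and [ŋulɛrɛzi] the final segment of 'fish' alternates: [d] ~ [z].
But 'head' keeps [z] in both environments ([munɔʒaz], [munɔʒazi]), so there is no rule changing /z/ to [d] in isolation.
The underlying segment must be /d/; voiced stops become fricatives between vowels, yielding [z] there.
From [luʒɛŋod] the stem 'boat' is /luʒɛŋod/; between vowels this yields [luʒɛŋozi].

[luʒɛŋozi]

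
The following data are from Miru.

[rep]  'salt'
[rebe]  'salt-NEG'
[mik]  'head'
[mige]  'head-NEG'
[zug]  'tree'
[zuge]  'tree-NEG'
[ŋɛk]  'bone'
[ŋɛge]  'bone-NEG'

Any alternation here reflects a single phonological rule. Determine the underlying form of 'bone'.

The stem for 'bone' ends in [k] in [ŋɛk] but [g] in [ŋɛge].
The stem 'tree' ([zug], [zuge]) shows [g] unchanged in both environments, so [g] cannot be basic with [k] derived in isolation.
So /k/ is underlying, and a rule of intervocalic voicing — voiceless stops become voiced between vowels — gives [g].
The underlying form of 'bone' is therefore /ŋɛk/.

/ŋɛk/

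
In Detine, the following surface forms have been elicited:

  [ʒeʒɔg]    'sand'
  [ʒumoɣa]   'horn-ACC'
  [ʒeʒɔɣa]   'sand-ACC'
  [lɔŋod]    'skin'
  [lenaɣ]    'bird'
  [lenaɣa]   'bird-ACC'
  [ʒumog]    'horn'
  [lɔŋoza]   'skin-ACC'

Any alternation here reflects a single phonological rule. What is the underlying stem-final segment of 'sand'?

/g/

The stem for 'sand' ends in [ɣ] in [ʒeʒɔɣa] but [g] in [ʒeʒɔg].
If /ɣ/ were underlying and a rule turned it into [g] in isolation, 'bird' would also alternate; but it has [ɣ] in both [lenaɣa] and [lenaɣ].
The underlying segment must be /g/; voiced stops become fricatives between vowels, yielding [ɣ] there.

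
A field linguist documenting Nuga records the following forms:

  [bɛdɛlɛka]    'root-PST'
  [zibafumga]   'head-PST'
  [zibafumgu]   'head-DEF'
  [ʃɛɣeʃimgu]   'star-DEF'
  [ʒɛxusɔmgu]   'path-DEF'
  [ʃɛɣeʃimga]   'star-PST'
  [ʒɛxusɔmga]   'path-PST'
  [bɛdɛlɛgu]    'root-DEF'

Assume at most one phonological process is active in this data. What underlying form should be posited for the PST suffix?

The PST morpheme has two allomorphs, [-ga] and [-ka].
The DEF suffix, which begins with [g], is invariant after every stem; so [g] is not altered by any rule here.
So the underlying form is /-ka/, and voiceless stops become voiced after a nasal.

/-ka/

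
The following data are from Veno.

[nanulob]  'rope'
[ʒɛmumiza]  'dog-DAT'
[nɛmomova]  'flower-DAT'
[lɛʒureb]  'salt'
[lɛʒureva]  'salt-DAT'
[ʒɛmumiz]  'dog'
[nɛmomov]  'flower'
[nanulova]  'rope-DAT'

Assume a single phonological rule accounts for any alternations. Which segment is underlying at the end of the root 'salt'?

In [lɛʒureb] and [lɛʒureva] the final segment of 'salt' alternates: [b] ~ [v].
Compare 'flower', with invariant [v] in [nɛmomov] and [nɛmomova]: an analysis with underlying /v/ and a rule producing [b] in isolation would wrongly predict alternation here too.
Therefore /b/ is basic and [v] is derived by intervocalic spirantization (voiced stops become fricatives between vowels).

/b/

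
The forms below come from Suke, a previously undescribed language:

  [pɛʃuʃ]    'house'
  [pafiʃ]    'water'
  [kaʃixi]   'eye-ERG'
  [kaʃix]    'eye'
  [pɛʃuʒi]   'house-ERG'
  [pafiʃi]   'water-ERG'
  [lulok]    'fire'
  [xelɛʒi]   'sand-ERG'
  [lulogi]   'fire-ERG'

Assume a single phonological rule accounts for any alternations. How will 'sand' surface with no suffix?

The root 'house' surfaces as [pɛʃuʃ] and [pɛʃuʒi], with a stem-final [ʃ] ~ [ʒ] alternation.
Compare 'water', with invariant [ʃ] in [pafiʃ] and [pafiʃi]: an analysis with underlying /ʃ/ and a rule producing [ʒ] before the ERG suffix would wrongly predict alternation here too.
Therefore /ʒ/ is basic and [ʃ] is derived by word-final obstruent devoicing (voiced obstruents become voiceless word-finally).
The one attested form of 'sand', [xelɛʒi], shows underlying /xelɛʒ/. Applying the same rule word-finally gives [xelɛʃ].

[xelɛʃ]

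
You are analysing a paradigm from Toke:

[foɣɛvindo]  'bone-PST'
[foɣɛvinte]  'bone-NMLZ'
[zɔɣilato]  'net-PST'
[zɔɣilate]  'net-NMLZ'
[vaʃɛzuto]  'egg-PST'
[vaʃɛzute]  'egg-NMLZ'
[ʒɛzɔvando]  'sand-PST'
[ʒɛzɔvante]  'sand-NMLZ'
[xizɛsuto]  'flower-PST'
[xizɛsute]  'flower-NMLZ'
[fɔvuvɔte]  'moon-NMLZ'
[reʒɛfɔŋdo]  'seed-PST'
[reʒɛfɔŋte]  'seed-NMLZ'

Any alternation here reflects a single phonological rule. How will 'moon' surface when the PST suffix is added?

[fɔvuvɔto]

The PST suffix surfaces as [-do] and [-to], depending on the final segment of the stem.
By contrast the NMLZ suffix keeps its initial [t] throughout — that segment must be underlying.
So the underlying form is /-do/, and voiced stops become voiceless after a vowel.
After 'moon', which ends in a vowel, the suffix surfaces as [-to], giving [fɔvuvɔto].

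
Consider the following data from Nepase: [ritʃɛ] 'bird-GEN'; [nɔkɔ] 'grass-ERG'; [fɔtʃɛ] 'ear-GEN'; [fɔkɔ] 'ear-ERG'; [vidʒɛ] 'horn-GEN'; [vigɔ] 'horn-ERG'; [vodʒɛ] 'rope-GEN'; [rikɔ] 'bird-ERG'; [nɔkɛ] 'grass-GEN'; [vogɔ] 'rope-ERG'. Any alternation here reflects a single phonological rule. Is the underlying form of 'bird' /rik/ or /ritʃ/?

/ritʃ/

'bird' shows [k] ~ [tʃ] at the end of the stem ([rikɔ] vs [ritʃɛ]).
Compare 'grass', with invariant [k] in [nɔkɔ] and [nɔkɛ]: an analysis with underlying /k/ and a rule producing [tʃ] before the GEN suffix would wrongly predict alternation here too.
Therefore /tʃ/ is basic and [k] is derived by depalatalization (palato-alveolar /tʃ/ and /dʒ/ become [k] and [g] when no front vowel follows).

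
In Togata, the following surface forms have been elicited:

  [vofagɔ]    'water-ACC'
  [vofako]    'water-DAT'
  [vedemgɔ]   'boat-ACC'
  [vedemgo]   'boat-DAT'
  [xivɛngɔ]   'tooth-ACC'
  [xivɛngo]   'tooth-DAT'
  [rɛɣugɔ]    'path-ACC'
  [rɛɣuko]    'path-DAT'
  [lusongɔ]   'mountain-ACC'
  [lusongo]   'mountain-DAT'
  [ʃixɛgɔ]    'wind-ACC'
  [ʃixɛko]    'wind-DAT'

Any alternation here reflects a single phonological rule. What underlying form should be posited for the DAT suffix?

The DAT morpheme has two allomorphs, [-go] and [-ko].
The ACC suffix, which begins with [g], is invariant after every stem; so [g] is not altered by any rule here.
So the underlying form is /-ko/, and voiceless stops become voiced after a nasal.

/-ko/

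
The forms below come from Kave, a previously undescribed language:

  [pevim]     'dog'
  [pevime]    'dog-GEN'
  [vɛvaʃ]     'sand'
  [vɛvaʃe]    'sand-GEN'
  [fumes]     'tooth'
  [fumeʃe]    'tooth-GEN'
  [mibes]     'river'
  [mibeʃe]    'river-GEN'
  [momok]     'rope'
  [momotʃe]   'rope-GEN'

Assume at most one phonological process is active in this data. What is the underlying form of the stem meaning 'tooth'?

/fumes/

The root 'tooth' surfaces as [fumes] and [fumeʃe], with a stem-final [s] ~ [ʃ] alternation.
The stem 'sand' ([vɛvaʃ], [vɛvaʃe]) shows [ʃ] unchanged in both environments, so [ʃ] cannot be basic with [s] derived in isolation.
Therefore /s/ is basic and [ʃ] is derived by palatalization before a front vowel (/k/ and /s/ become palato-alveolar [tʃ] and [ʃ] before a front vowel).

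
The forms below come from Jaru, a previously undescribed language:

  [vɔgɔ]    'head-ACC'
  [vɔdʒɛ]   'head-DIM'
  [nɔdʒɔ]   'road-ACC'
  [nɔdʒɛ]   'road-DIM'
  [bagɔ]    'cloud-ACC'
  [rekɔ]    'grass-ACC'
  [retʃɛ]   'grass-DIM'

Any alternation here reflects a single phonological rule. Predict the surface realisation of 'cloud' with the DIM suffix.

In [vɔgɔ] and [vɔdʒɛ] the final segment of 'head' alternates: [g] ~ [dʒ].
Compare 'road', with invariant [dʒ] in [nɔdʒɔ] and [nɔdʒɛ]: an analysis with underlying /dʒ/ and a rule producing [g] before the ACC suffix would wrongly predict alternation here too.
Therefore /g/ is basic and [dʒ] is derived by palatalization before a front vowel (/k/ and /g/ become palato-alveolar [tʃ] and [dʒ] before a front vowel).
From [bagɔ] the stem 'cloud' is /bag/; before a front vowel this yields [badʒɛ].

[badʒɛ]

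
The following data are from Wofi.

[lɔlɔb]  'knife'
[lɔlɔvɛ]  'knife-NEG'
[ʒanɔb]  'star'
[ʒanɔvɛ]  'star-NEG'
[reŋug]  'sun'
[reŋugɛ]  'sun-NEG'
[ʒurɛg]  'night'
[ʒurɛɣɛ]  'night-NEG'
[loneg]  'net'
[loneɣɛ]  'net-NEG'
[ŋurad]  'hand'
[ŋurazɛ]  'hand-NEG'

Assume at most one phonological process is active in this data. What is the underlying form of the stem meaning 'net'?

The root 'net' surfaces as [loneg] and [loneɣɛ], with a stem-final [g] ~ [ɣ] alternation.
Compare 'sun', with invariant [g] in [reŋug] and [reŋugɛ]: an analysis with underlying /g/ and a rule producing [ɣ] before the NEG suffix would wrongly predict alternation here too.
Therefore /ɣ/ is basic and [g] is derived by word-final hardening (voiced fricatives become stops word-finally).

/loneɣ/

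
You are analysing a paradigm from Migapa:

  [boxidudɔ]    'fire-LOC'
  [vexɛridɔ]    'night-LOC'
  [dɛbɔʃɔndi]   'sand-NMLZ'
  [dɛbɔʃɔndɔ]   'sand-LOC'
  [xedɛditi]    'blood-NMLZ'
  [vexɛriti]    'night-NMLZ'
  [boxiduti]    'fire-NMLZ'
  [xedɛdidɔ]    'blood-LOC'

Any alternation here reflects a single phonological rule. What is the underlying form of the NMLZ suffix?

The NMLZ suffix surfaces as [-di] and [-ti], depending on the final segment of the stem.
The LOC suffix, which begins with [d], is invariant after every stem; so [d] is not altered by any rule here.
The NMLZ suffix is therefore /-ti/ underlyingly, with post-nasal voicing: voiceless stops become voiced after a nasal.

/-ti/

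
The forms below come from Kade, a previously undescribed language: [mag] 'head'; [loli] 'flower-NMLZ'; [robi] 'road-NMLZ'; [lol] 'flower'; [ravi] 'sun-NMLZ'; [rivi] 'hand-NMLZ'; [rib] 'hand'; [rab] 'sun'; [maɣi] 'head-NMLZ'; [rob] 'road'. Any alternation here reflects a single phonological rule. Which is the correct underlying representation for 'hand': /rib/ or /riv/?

/riv/

In [rib] and [rivi] the final segment of 'hand' alternates: [b] ~ [v].
The stem 'road' ([rob], [robi]) shows [b] unchanged in both environments, so [b] cannot be basic with [v] derived before the NMLZ suffix.
The alternation reflects word-final hardening: voiced fricatives become stops word-finally. /v/ is underlying.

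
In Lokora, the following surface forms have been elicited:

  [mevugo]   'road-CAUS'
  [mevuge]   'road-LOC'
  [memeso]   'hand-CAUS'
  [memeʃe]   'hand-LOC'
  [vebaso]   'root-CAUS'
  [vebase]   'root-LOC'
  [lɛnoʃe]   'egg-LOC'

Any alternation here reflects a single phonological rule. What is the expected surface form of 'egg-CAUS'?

'hand' shows [s] ~ [ʃ] at the end of the stem ([memeso] vs [memeʃe]).
But 'root' keeps [s] in both environments ([vebaso], [vebase]), so there is no rule changing /s/ to [ʃ] before the LOC suffix.
The underlying segment must be /ʃ/; palato-alveolar /ʃ/ becomes [s] when no front vowel follows, yielding [s] there.
The one attested form of 'egg', [lɛnoʃe], shows underlying /lɛnoʃ/. Applying the same rule when no front vowel follows gives [lɛnoso].

[lɛnoso]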